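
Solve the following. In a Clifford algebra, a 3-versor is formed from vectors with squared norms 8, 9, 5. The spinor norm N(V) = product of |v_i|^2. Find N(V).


Spinor norm N(V) = |v1|^2 * |v2|^2 * ... * |v3|^2
= 8 * 9 * 5
Running product: 8, 72, 360
N(V) = 360


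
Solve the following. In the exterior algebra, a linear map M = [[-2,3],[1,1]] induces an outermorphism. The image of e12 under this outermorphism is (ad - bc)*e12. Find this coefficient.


The outermorphism of a linear map f sends e1^e2 to f(e1)^f(e2).
f(e1) = -2*e1 + 1*e2
f(e2) = 3*e1 + 1*e2
f(e1) ^ f(e2) = (-2*e1 + 1*e2) ^ (3*e1 + 1*e2)
= (-2)*1*e12 + 1*3*e21
= (-2 - 3)*e12
= -5*e12
Coefficient = -5


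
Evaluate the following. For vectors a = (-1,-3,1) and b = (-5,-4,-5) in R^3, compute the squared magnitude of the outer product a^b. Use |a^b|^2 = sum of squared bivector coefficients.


a wedge b = (a1*b2 - a2*b1)*e12 + (a1*b3 - a3*b1)*e13 + (a2*b3 - a3*b2)*e23
e12 coeff: (-1)*(-4) - (-3)*(-5) = 4 - 15 = -11
e13 coeff: (-1)*(-5) - 1*(-5) = 5 - (-5) = 10
e23 coeff: (-3)*(-5) - 1*(-4) = 15 - (-4) = 19
|a wedge b|^2 = (-11)^2 + 10^2 + 19^2
= 121 + 100 + 361
= 582


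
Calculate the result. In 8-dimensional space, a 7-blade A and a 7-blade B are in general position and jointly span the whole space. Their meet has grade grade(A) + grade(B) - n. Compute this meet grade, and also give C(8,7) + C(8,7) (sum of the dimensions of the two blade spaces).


Meet grade = grade(A) + grade(B) - n
= 7 + 7 - 8 = 6
C(8,7) = 8
C(8,7) = 8
dim_A + dim_B = 8 + 8 = 16


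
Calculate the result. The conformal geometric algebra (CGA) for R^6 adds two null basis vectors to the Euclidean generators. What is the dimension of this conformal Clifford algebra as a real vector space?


The conformal model of R^6 uses Cl(7,1): the 6 Euclidean generators plus two extra orthogonal generators e+ (e+^2 = +1) and e- (e-^2 = -1), from which the null vectors e0, einf are built.
Number of generators m = 6 + 2 = 8.
dim Cl(p,q) = 2^m = 2^8 = 256


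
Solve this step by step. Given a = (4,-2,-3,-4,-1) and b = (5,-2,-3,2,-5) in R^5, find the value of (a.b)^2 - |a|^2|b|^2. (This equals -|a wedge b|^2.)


a . b = 4*5 + (-2)*(-2) + (-3)*(-3) + (-4)*2 + (-1)*(-5)
= 20 + 4 + 9 + (-8) + 5 = 30
|a|^2 = 4^2 + (-2)^2 + (-3)^2 + (-4)^2 + (-1)^2 = 46
|b|^2 = 5^2 + (-2)^2 + (-3)^2 + 2^2 + (-5)^2 = 67
(a.b)^2 = 30^2 = 900
|a|^2 * |b|^2 = 46 * 67 = 3082
Result = 900 - 3082 = -2182


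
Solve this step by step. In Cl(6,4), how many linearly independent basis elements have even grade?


Even subalgebra dimension = 2^(n-1)
n = 6 + 4 = 10
2^(10 - 1) = 2^9 = 512
Verification: sum of C(10,k) for even k = 1 + 45 + 210 + 210 + 45 + 1 = 512
Result = 512


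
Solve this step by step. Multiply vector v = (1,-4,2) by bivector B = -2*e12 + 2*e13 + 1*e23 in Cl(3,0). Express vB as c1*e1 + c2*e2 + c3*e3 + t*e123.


vB has grade-1 (vector) and grade-3 (trivector) parts: vB = (v _| B) + (v ^ B).
Vector part <vB>_1:
  e1: -v2*b12 - v3*b13 = -(-4)*(-2) - (2)*(2) = -12
  e2: v1*b12 - v3*b23 = (1)*(-2) - (2)*(1) = -4
  e3: v1*b13 + v2*b23 = (1)*(2) + (-4)*(1) = -2
Trivector part <vB>_3:
  e123: v1*b23 - v2*b13 + v3*b12 = (1)*(1) - (-4)*(2) + (2)*(-2) = 5
vB = -12*e1 - 4*e2 - 2*e3 + 5*e123


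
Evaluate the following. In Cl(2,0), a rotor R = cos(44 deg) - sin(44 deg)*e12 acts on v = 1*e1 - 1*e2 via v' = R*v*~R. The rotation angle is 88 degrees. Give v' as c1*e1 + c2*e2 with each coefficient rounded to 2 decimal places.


Rotor R = cos(44deg) - sin(44deg)*e12
Rotation angle theta = 2 * 44 = 88 degrees
v' = R*v*~R rotates v by theta.
cos(88deg) = 0.0349, sin(88deg) = 0.9994
v'_1 = 1*cos(88deg) - (-1)*sin(88deg)
= 1*0.0349 - (-1)*0.9994
= 1.03
v'_2 = 1*sin(88deg) + (-1)*cos(88deg)
= 1*0.9994 + (-1)*0.0349
= 0.96
v' = 1.03*e1 + 0.96*e2


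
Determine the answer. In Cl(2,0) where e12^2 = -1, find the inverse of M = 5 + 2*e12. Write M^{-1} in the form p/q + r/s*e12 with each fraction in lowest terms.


M = 5 + 2*e12, where e12^2 = -1.
Since M commutes with its reverse ~M = a - b*e12, M * ~M = a^2 - b^2*e12^2 = a^2 + b^2.
So M^{-1} = ~M / (a^2 + b^2) = (a - b*e12)/(a^2 + b^2).
a^2 + b^2 = 25 + 4 = 29
Scalar part = 5/29 = 5/29
Bivector coeff = -2/29 = -2/29
M^{-1} = 5/29 - 2/29*e12


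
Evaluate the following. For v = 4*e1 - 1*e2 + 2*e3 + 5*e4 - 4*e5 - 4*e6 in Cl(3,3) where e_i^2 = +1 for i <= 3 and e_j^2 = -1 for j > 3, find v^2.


v^2 = sum of c_i^2 * e_i^2
Positive signature terms (e_i^2 = +1): 4^2 + (-1)^2 + 2^2 = 21
Negative signature terms (e_j^2 = -1): 5^2 + (-4)^2 + (-4)^2 = 57
v^2 = 21 - 57 = -36


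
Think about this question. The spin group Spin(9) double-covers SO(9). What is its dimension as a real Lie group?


Spin(n) double-covers SO(n); both have Lie algebra so(n) of dimension n(n-1)/2.
n = 9
n(n-1) = 9 * 8 = 72
dim Spin(9) = 72/2 = 36


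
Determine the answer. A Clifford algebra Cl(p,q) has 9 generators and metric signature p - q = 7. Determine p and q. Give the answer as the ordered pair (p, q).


We need p + q = 9 and p - q = 7.
Adding: 2p = 9 + 7 = 16, so p = 8.
Then q = 9 - 8 = 1.
(p, q) = (8, 1)


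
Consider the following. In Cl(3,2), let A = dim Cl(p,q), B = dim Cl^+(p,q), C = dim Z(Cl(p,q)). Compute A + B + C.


n = 3 + 2 = 5
Total dim = 2^5 = 32
Even subalgebra dim = 2^4 = 16
n is odd, so center dim = 2
Sum = 32 + 16 + 2 = 50


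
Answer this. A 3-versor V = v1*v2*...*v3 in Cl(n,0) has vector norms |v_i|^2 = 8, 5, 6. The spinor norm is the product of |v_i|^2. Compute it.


Spinor norm N(V) = |v1|^2 * |v2|^2 * ... * |v3|^2
= 8 * 5 * 6
Running product: 8, 40, 240
N(V) = 240


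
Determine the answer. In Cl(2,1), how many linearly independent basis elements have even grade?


Even subalgebra dimension = 2^(n-1)
n = 2 + 1 = 3
2^(3 - 1) = 2^2 = 4
Verification: sum of C(3,k) for even k = 1 + 3 = 4
Result = 4


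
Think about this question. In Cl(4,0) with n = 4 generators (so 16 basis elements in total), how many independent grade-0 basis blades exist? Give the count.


Number of grade-k basis blades in Cl(p,q) with n = p + q is C(n, k).
n = 4 + 0 = 4
C(4, 0) = 4! / (0! * 4!)
= 24 / (1 * 24)
= 1


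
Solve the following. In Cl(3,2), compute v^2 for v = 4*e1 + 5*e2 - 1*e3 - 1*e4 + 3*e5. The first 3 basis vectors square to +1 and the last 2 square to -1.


v^2 = sum of c_i^2 * e_i^2
Positive signature terms (e_i^2 = +1): 4^2 + 5^2 + (-1)^2 = 42
Negative signature terms (e_j^2 = -1): (-1)^2 + 3^2 = 10
v^2 = 42 - 10 = 32


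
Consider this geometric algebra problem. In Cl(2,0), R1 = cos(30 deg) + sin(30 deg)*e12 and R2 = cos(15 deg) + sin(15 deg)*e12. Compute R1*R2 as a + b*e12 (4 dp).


Same-plane rotors commute and their half-angles add:
R1*R2 = cos(a1 + a2) + sin(a1 + a2)*e12.
a1 + a2 = 30 + 15 = 45 deg
cos(45 deg) = 0.7071
sin(45 deg) = 0.7071
R1*R2 = 0.7071 + 0.7071*e12


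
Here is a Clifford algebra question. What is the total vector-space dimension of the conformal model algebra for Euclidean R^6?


The conformal model of R^6 uses Cl(7,1): the 6 Euclidean generators plus two extra orthogonal generators e+ (e+^2 = +1) and e- (e-^2 = -1), from which the null vectors e0, einf are built.
Number of generators m = 6 + 2 = 8.
dim Cl(p,q) = 2^m = 2^8 = 256


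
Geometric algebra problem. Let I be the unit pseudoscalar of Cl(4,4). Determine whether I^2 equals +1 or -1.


The pseudoscalar I = e1...e_n (product of all n generators) of Cl(p,q) satisfies I^2 = (-1)^(q + n(n-1)/2).
p = 4, q = 4, n = p + q = 8
n(n-1)/2 = 8 * 7 / 2 = 28
Exponent = q + n(n-1)/2 = 4 + 28 = 32
I^2 = (-1)^32 = +1


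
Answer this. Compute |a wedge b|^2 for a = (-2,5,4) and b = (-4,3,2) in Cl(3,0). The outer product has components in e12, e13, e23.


a wedge b = (a1*b2 - a2*b1)*e12 + (a1*b3 - a3*b1)*e13 + (a2*b3 - a3*b2)*e23
e12 coeff: (-2)*3 - 5*(-4) = -6 - (-20) = 14
e13 coeff: (-2)*2 - 4*(-4) = -4 - (-16) = 12
e23 coeff: 5*2 - 4*3 = 10 - 12 = -2
|a wedge b|^2 = 14^2 + 12^2 + (-2)^2
= 196 + 144 + 4
= 344


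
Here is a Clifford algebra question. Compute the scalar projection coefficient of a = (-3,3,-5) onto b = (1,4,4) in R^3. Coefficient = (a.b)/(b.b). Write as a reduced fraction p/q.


Projection coefficient = (a . b) / (b . b)
a . b = (-3)*1 + 3*4 + (-5)*4
= -3 + 12 + (-20) = -11
b . b = 1^2 + 4^2 + 4^2
= 1 + 16 + 16 = 33
Coefficient = -11/33
In lowest terms: -1/3


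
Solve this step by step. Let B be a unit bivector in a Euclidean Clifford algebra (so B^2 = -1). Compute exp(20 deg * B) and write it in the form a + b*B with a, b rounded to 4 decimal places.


For a unit bivector B with B^2 = -1, the exponential series gives
e^(theta*B) = cos(theta) + sin(theta)*B (the GA analogue of Euler's formula).
theta = 20 degrees = 0.349066 rad
cos(20 deg) = 0.9397
sin(20 deg) = 0.3420
exp(theta*B) = 0.9397 + 0.3420*B


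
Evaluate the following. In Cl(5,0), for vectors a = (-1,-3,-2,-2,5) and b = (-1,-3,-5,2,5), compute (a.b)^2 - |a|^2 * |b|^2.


a . b = (-1)*(-1) + (-3)*(-3) + (-2)*(-5) + (-2)*2 + 5*5
= 1 + 9 + 10 + (-4) + 25 = 41
|a|^2 = (-1)^2 + (-3)^2 + (-2)^2 + (-2)^2 + 5^2 = 43
|b|^2 = (-1)^2 + (-3)^2 + (-5)^2 + 2^2 + 5^2 = 64
(a.b)^2 = 41^2 = 1681
|a|^2 * |b|^2 = 43 * 64 = 2752
Result = 1681 - 2752 = -1071


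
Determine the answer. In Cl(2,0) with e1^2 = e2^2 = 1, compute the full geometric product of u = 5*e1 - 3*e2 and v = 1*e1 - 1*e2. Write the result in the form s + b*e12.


Expand: (5*e1 - 3*e2)(1*e1 - 1*e2)
= 5*1*e1e1 + 5*(-1)*e1e2 + (-3)*1*e2e1 + (-3)*(-1)*e2e2
Using e1^2 = e2^2 = 1, e2e1 = -e1e2:
Scalar part s = 5*1 + (-3)*(-1) = 5 + 3 = 8
Bivector part b = 5*(-1) - (-3)*1 = -5 - (-3) = -2
uv = 8 - 2*e12


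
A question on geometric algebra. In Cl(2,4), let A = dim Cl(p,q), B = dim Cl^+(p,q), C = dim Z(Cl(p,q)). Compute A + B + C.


n = 2 + 4 = 6
Total dim = 2^6 = 64
Even subalgebra dim = 2^5 = 32
n is even, so center dim = 1
Sum = 64 + 32 + 1 = 97


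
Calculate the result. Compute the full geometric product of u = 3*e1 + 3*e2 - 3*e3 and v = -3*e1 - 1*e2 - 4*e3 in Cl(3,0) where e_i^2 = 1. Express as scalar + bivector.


In Cl(3,0): e_i^2 = 1, e_ie_j = -e_je_i for i != j.
Scalar part = u . v = 3*(-3) + 3*(-1) + (-3)*(-4)
= -9 + (-3) + 12 = 0
e12 coeff = 3*(-1) - 3*(-3) = -3 - (-9) = 6
e13 coeff = 3*(-4) - (-3)*(-3) = -12 - 9 = -21
e23 coeff = 3*(-4) - (-3)*(-1) = -12 - 3 = -15
uv = 0 + 6*e12 - 21*e13 - 15*e23


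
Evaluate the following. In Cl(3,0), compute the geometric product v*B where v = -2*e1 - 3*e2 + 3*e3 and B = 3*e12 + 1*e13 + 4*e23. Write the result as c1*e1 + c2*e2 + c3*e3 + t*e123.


vB has grade-1 (vector) and grade-3 (trivector) parts: vB = (v _| B) + (v ^ B).
Vector part <vB>_1:
  e1: -v2*b12 - v3*b13 = -(-3)*(3) - (3)*(1) = 6
  e2: v1*b12 - v3*b23 = (-2)*(3) - (3)*(4) = -18
  e3: v1*b13 + v2*b23 = (-2)*(1) + (-3)*(4) = -14
Trivector part <vB>_3:
  e123: v1*b23 - v2*b13 + v3*b12 = (-2)*(4) - (-3)*(1) + (3)*(3) = 4
vB = 6*e1 - 18*e2 - 14*e3 + 4*e123


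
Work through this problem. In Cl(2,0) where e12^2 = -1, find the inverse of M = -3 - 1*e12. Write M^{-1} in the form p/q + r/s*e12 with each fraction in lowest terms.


M = -3 - 1*e12, where e12^2 = -1.
Since M commutes with its reverse ~M = a - b*e12, M * ~M = a^2 - b^2*e12^2 = a^2 + b^2.
So M^{-1} = ~M / (a^2 + b^2) = (a - b*e12)/(a^2 + b^2).
a^2 + b^2 = 9 + 1 = 10
Scalar part = -3/10 = -3/10
Bivector coeff = 1/10 = 1/10
M^{-1} = -3/10 + 1/10*e12


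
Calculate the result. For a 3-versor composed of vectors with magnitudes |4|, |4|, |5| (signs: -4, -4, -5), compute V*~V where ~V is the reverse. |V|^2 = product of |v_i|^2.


Each vector v_i has |v_i|^2 = s_i^2
Squared scales: (-4)^2 = 16, (-4)^2 = 16, (-5)^2 = 25
|V|^2 = 16 * 16 * 25
= 6400


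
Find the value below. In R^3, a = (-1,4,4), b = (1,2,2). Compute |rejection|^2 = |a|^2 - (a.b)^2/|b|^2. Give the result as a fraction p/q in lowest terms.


|a|^2 = (-1)^2 + 4^2 + 4^2 = 33
|b|^2 = 1^2 + 2^2 + 2^2 = 9
a . b = (-1)*1 + 4*2 + 4*2 = 15
(a.b)^2 = 15^2 = 225
|rej|^2 = 33 - 225/9
= (297 - 225)/9
= 72/9
In lowest terms: 8/1


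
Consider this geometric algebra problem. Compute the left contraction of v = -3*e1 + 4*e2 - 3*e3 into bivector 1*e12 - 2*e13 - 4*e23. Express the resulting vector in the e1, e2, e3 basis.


Left contraction v _| B = <vB>_1 (grade-1 part of the geometric product vB).
Using e1_|e12 = e2, e2_|e12 = -e1, e1_|e13 = e3, e3_|e13 = -e1, e2_|e23 = e3, e3_|e23 = -e2:
e1 coeff: -v2*b12 - v3*b13 = -(4)*(1) - (-3)*(-2) = -10
e2 coeff: v1*b12 - v3*b23 = (-3)*(1) - (-3)*(-4) = -15
e3 coeff: v1*b13 + v2*b23 = (-3)*(-2) + (4)*(-4) = -10
v _| B = -10*e1 - 15*e2 - 10*e3


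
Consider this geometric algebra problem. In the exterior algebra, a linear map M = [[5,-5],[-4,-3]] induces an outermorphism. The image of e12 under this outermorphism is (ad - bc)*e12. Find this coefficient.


The outermorphism of a linear map f sends e1^e2 to f(e1)^f(e2).
f(e1) = 5*e1 - 4*e2
f(e2) = -5*e1 - 3*e2
f(e1) ^ f(e2) = (5*e1 - 4*e2) ^ (-5*e1 - 3*e2)
= 5*(-3)*e12 + (-4)*(-5)*e21
= (-15 - 20)*e12
= -35*e12
Coefficient = -35


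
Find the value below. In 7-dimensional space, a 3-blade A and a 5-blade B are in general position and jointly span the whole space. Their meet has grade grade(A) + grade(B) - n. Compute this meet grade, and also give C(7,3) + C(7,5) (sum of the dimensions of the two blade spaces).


Meet grade = grade(A) + grade(B) - n
= 3 + 5 - 7 = 1
C(7,3) = 35
C(7,5) = 21
dim_A + dim_B = 35 + 21 = 56


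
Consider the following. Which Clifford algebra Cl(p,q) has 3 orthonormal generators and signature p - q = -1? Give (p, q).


We need p + q = 3 and p - q = -1.
Adding: 2p = 3 + (-1) = 2, so p = 1.
Then q = 3 - 1 = 2.
(p, q) = (1, 2)


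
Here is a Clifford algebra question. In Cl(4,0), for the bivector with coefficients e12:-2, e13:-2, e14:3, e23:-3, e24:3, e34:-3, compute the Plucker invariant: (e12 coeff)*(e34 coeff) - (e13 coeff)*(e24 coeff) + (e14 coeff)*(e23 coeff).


Plucker relation: af - be + cd
a*f = (-2)*(-3) = 6
b*e = (-2)*3 = -6
c*d = 3*(-3) = -9
af - be + cd = 6 - (-6) + (-9)
= 3


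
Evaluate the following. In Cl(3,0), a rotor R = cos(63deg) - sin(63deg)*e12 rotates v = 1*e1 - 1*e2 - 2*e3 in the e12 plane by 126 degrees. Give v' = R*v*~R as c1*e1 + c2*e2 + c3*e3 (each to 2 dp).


Rotor R = cos(63deg) - sin(63deg)*e12
Rotation angle theta = 2 * 63 = 126 degrees in the e12 plane (e1 -> e2).
The component perpendicular to the plane (e3) is invariant: v'_3 = v3 = -2.00
cos(126deg) = -0.5878, sin(126deg) = 0.8090
v'_1 = v1*cos(theta) - v2*sin(theta) = 1*(-0.5878) - (-1)*0.8090 = 0.22
v'_2 = v1*sin(theta) + v2*cos(theta) = 1*0.8090 + (-1)*(-0.5878) = 1.40
v' = 0.22*e1 + 1.40*e2 - 2.00*e3


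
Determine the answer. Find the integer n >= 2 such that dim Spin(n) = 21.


dim Spin(n) = dim so(n) = n(n-1)/2.
Solve n(n-1)/2 = 21, i.e. n^2 - n - 42 = 0.
Discriminant = 1 + 8*21 = 169
n = (1 + sqrt(169))/2 = (1 + 13)/2 = 7


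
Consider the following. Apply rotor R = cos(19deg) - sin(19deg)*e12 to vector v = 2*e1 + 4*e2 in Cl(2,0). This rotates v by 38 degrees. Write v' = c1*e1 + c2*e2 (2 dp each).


Rotor R = cos(19deg) - sin(19deg)*e12
Rotation angle theta = 2 * 19 = 38 degrees
v' = R*v*~R rotates v by theta.
cos(38deg) = 0.7880, sin(38deg) = 0.6157
v'_1 = 2*cos(38deg) - 4*sin(38deg)
= 2*0.7880 - 4*0.6157
= -0.89
v'_2 = 2*sin(38deg) + 4*cos(38deg)
= 2*0.6157 + 4*0.7880
= 4.38
v' = -0.89*e1 + 4.38*e2


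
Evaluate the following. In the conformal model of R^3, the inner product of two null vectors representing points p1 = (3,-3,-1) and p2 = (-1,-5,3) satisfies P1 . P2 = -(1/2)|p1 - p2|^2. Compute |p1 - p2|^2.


p1 - p2 = (4, 2, -4)
|p1 - p2|^2 = 4^2 + 2^2 + (-4)^2
= 16 + 4 + 16
= 36


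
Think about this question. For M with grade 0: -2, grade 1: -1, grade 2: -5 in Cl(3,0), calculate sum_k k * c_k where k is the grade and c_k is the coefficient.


Grade-weighted sum = sum of grade_k * coefficient_k
0*(-2) = 0
1*(-1) = -1
2*(-5) = -10
Total = 0 + (-1) + (-10) = -11


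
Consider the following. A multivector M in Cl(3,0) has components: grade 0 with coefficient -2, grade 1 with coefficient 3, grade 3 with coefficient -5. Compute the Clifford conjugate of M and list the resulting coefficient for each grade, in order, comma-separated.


Clifford conjugate sign for grade k: (-1)^(k(k+1)/2)
Grade 0: (-1)^(0*1/2) = (-1)^0 = 1, coeff -2 -> -2
Grade 1: (-1)^(1*2/2) = (-1)^1 = -1, coeff 3 -> -3
Grade 3: (-1)^(3*4/2) = (-1)^6 = 1, coeff -5 -> -5
Conjugated coefficients: -2, -3, -5


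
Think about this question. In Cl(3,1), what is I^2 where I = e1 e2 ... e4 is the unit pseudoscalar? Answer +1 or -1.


The pseudoscalar I = e1...e_n (product of all n generators) of Cl(p,q) satisfies I^2 = (-1)^(q + n(n-1)/2).
p = 3, q = 1, n = p + q = 4
n(n-1)/2 = 4 * 3 / 2 = 6
Exponent = q + n(n-1)/2 = 1 + 6 = 7
I^2 = (-1)^7 = -1


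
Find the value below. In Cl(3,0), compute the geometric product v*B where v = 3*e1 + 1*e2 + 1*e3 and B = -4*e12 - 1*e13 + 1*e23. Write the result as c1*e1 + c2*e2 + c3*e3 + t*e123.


vB has grade-1 (vector) and grade-3 (trivector) parts: vB = (v _| B) + (v ^ B).
Vector part <vB>_1:
  e1: -v2*b12 - v3*b13 = -(1)*(-4) - (1)*(-1) = 5
  e2: v1*b12 - v3*b23 = (3)*(-4) - (1)*(1) = -13
  e3: v1*b13 + v2*b23 = (3)*(-1) + (1)*(1) = -2
Trivector part <vB>_3:
  e123: v1*b23 - v2*b13 + v3*b12 = (3)*(1) - (1)*(-1) + (1)*(-4) = 0
vB = 5*e1 - 13*e2 - 2*e3 + 0*e123


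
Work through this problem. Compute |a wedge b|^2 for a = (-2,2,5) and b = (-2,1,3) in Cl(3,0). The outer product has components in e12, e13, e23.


a wedge b = (a1*b2 - a2*b1)*e12 + (a1*b3 - a3*b1)*e13 + (a2*b3 - a3*b2)*e23
e12 coeff: (-2)*1 - 2*(-2) = -2 - (-4) = 2
e13 coeff: (-2)*3 - 5*(-2) = -6 - (-10) = 4
e23 coeff: 2*3 - 5*1 = 6 - 5 = 1
|a wedge b|^2 = 2^2 + 4^2 + 1^2
= 4 + 16 + 1
= 21


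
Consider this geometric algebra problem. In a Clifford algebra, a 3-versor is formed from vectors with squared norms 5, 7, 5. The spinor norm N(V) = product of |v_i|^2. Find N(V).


Spinor norm N(V) = |v1|^2 * |v2|^2 * ... * |v3|^2
= 5 * 7 * 5
Running product: 5, 35, 175
N(V) = 175


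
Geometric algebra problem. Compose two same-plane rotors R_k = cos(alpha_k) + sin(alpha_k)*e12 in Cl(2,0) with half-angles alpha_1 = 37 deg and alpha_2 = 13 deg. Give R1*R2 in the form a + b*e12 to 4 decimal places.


Same-plane rotors commute and their half-angles add:
R1*R2 = cos(a1 + a2) + sin(a1 + a2)*e12.
a1 + a2 = 37 + 13 = 50 deg
cos(50 deg) = 0.6428
sin(50 deg) = 0.7660
R1*R2 = 0.6428 + 0.7660*e12


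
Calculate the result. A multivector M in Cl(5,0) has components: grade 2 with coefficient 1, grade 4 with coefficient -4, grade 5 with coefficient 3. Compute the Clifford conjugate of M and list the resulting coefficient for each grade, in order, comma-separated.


Clifford conjugate sign for grade k: (-1)^(k(k+1)/2)
Grade 2: (-1)^(2*3/2) = (-1)^3 = -1, coeff 1 -> -1
Grade 4: (-1)^(4*5/2) = (-1)^10 = 1, coeff -4 -> -4
Grade 5: (-1)^(5*6/2) = (-1)^15 = -1, coeff 3 -> -3
Conjugated coefficients: -1, -4, -3


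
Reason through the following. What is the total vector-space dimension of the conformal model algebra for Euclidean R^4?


The conformal model of R^4 uses Cl(5,1): the 4 Euclidean generators plus two extra orthogonal generators e+ (e+^2 = +1) and e- (e-^2 = -1), from which the null vectors e0, einf are built.
Number of generators m = 4 + 2 = 6.
dim Cl(p,q) = 2^m = 2^6 = 64


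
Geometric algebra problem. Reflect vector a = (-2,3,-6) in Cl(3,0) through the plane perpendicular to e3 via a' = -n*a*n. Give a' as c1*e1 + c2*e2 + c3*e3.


Reflection formula: a' = -n*a*n, with n = e3 (unit vector, n^2 = 1).
For reflection through hyperplane perp to e3:
The component along e3 flips sign, others stay.
a = (-2, 3, -6)
a' = (-2, 3, 6)
a' = -2*e1 + 3*e2 + 6*e3


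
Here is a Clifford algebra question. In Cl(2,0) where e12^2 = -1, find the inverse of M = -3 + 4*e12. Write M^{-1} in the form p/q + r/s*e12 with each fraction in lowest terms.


M = -3 + 4*e12, where e12^2 = -1.
Since M commutes with its reverse ~M = a - b*e12, M * ~M = a^2 - b^2*e12^2 = a^2 + b^2.
So M^{-1} = ~M / (a^2 + b^2) = (a - b*e12)/(a^2 + b^2).
a^2 + b^2 = 9 + 16 = 25
Scalar part = -3/25 = -3/25
Bivector coeff = -4/25 = -4/25
M^{-1} = -3/25 - 4/25*e12


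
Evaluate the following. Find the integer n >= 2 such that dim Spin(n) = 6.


dim Spin(n) = dim so(n) = n(n-1)/2.
Solve n(n-1)/2 = 6, i.e. n^2 - n - 12 = 0.
Discriminant = 1 + 8*6 = 49
n = (1 + sqrt(49))/2 = (1 + 7)/2 = 4


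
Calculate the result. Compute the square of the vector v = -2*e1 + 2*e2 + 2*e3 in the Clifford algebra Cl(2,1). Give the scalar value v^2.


v^2 = sum of c_i^2 * e_i^2
Positive signature terms (e_i^2 = +1): (-2)^2 + 2^2 = 8
Negative signature terms (e_j^2 = -1): 2^2 = 4
v^2 = 8 - 4 = 4


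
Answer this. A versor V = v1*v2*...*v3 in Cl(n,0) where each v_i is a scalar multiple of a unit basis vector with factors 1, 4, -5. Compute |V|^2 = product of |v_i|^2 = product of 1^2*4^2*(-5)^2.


Each vector v_i has |v_i|^2 = s_i^2
Squared scales: 1^2 = 1, 4^2 = 16, (-5)^2 = 25
|V|^2 = 1 * 16 * 25
= 400


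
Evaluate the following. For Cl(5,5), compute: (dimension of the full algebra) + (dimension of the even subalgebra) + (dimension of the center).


n = 5 + 5 = 10
Total dim = 2^10 = 1024
Even subalgebra dim = 2^9 = 512
n is even, so center dim = 1
Sum = 1024 + 512 + 1 = 1537


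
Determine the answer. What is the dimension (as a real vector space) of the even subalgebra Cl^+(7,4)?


Even subalgebra dimension = 2^(n-1)
n = 7 + 4 = 11
2^(11 - 1) = 2^10 = 1024
Verification: sum of C(11,k) for even k = 1 + 55 + 330 + 462 + 165 + 11 = 1024
Result = 1024


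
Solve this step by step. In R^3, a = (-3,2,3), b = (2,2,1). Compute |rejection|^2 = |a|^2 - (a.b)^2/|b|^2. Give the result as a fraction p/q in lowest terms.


|a|^2 = (-3)^2 + 2^2 + 3^2 = 22
|b|^2 = 2^2 + 2^2 + 1^2 = 9
a . b = (-3)*2 + 2*2 + 3*1 = 1
(a.b)^2 = 1^2 = 1
|rej|^2 = 22 - 1/9
= (198 - 1)/9
= 197/9
In lowest terms: 197/9


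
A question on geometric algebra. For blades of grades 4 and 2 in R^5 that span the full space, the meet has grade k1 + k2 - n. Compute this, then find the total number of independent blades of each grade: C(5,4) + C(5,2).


Meet grade = grade(A) + grade(B) - n
= 4 + 2 - 5 = 1
C(5,4) = 5
C(5,2) = 10
dim_A + dim_B = 5 + 10 = 15


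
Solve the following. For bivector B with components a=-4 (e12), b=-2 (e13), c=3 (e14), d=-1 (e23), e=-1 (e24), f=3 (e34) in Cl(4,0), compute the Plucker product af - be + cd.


Plucker relation: af - be + cd
a*f = (-4)*3 = -12
b*e = (-2)*(-1) = 2
c*d = 3*(-1) = -3
af - be + cd = -12 - 2 + (-3)
= -17


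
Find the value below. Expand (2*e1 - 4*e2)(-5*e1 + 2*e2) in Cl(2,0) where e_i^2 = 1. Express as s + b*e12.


Expand: (2*e1 - 4*e2)(-5*e1 + 2*e2)
= 2*(-5)*e1e1 + 2*2*e1e2 + (-4)*(-5)*e2e1 + (-4)*2*e2e2
Using e1^2 = e2^2 = 1, e2e1 = -e1e2:
Scalar part s = 2*(-5) + (-4)*2 = -10 + (-8) = -18
Bivector part b = 2*2 - (-4)*(-5) = 4 - 20 = -16
uv = -18 - 16*e12


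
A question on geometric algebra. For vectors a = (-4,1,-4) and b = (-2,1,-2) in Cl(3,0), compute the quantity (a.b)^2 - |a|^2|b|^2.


a . b = (-4)*(-2) + 1*1 + (-4)*(-2)
= 8 + 1 + 8 = 17
|a|^2 = (-4)^2 + 1^2 + (-4)^2 = 33
|b|^2 = (-2)^2 + 1^2 + (-2)^2 = 9
(a.b)^2 = 17^2 = 289
|a|^2 * |b|^2 = 33 * 9 = 297
Result = 289 - 297 = -8


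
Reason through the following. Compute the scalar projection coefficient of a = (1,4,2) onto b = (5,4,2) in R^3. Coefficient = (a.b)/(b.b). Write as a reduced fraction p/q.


Projection coefficient = (a . b) / (b . b)
a . b = 1*5 + 4*4 + 2*2
= 5 + 16 + 4 = 25
b . b = 5^2 + 4^2 + 2^2
= 25 + 16 + 4 = 45
Coefficient = 25/45
In lowest terms: 5/9


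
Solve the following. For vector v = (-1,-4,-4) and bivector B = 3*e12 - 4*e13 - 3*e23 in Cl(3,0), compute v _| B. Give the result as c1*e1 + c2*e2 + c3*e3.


Left contraction v _| B = <vB>_1 (grade-1 part of the geometric product vB).
Using e1_|e12 = e2, e2_|e12 = -e1, e1_|e13 = e3, e3_|e13 = -e1, e2_|e23 = e3, e3_|e23 = -e2:
e1 coeff: -v2*b12 - v3*b13 = -(-4)*(3) - (-4)*(-4) = -4
e2 coeff: v1*b12 - v3*b23 = (-1)*(3) - (-4)*(-3) = -15
e3 coeff: v1*b13 + v2*b23 = (-1)*(-4) + (-4)*(-3) = 16
v _| B = -4*e1 - 15*e2 + 16*e3


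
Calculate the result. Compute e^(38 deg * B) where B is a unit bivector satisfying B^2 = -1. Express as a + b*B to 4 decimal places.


For a unit bivector B with B^2 = -1, the exponential series gives
e^(theta*B) = cos(theta) + sin(theta)*B (the GA analogue of Euler's formula).
theta = 38 degrees = 0.663225 rad
cos(38 deg) = 0.7880
sin(38 deg) = 0.6157
exp(theta*B) = 0.7880 + 0.6157*B


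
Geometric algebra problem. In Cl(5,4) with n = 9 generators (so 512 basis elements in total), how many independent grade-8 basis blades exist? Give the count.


Number of grade-k basis blades in Cl(p,q) with n = p + q is C(n, k).
n = 5 + 4 = 9
C(9, 8) = 9! / (8! * 1!)
= 362880 / (40320 * 1)
= 9


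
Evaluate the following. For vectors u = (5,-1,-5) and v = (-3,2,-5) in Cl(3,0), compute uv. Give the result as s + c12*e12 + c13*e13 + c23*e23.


In Cl(3,0): e_i^2 = 1, e_ie_j = -e_je_i for i != j.
Scalar part = u . v = 5*(-3) + (-1)*2 + (-5)*(-5)
= -15 + (-2) + 25 = 8
e12 coeff = 5*2 - (-1)*(-3) = 10 - 3 = 7
e13 coeff = 5*(-5) - (-5)*(-3) = -25 - 15 = -40
e23 coeff = (-1)*(-5) - (-5)*2 = 5 - (-10) = 15
uv = 8 + 7*e12 - 40*e13 + 15*e23


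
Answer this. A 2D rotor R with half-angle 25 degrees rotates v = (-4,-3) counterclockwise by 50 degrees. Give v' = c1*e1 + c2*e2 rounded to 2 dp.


Rotor R = cos(25deg) - sin(25deg)*e12
Rotation angle theta = 2 * 25 = 50 degrees
v' = R*v*~R rotates v by theta.
cos(50deg) = 0.6428, sin(50deg) = 0.7660
v'_1 = -4*cos(50deg) - (-3)*sin(50deg)
= -4*0.6428 - (-3)*0.7660
= -0.27
v'_2 = -4*sin(50deg) + (-3)*cos(50deg)
= -4*0.7660 + (-3)*0.6428
= -4.99
v' = -0.27*e1 - 4.99*e2


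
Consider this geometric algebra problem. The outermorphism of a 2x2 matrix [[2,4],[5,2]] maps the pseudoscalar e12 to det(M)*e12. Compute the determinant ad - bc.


The outermorphism of a linear map f sends e1^e2 to f(e1)^f(e2).
f(e1) = 2*e1 + 5*e2
f(e2) = 4*e1 + 2*e2
f(e1) ^ f(e2) = (2*e1 + 5*e2) ^ (4*e1 + 2*e2)
= 2*2*e12 + 5*4*e21
= (4 - 20)*e12
= -16*e12
Coefficient = -16


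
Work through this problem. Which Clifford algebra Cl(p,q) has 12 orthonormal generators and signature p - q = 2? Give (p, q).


We need p + q = 12 and p - q = 2.
Adding: 2p = 12 + 2 = 14, so p = 7.
Then q = 12 - 7 = 5.
(p, q) = (7, 5)


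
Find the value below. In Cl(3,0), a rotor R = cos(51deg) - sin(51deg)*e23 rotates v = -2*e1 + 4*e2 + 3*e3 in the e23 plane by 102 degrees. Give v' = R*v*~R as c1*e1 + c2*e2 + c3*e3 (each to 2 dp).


Rotor R = cos(51deg) - sin(51deg)*e23
Rotation angle theta = 2 * 51 = 102 degrees in the e23 plane (e2 -> e3).
The component perpendicular to the plane (e1) is invariant: v'_1 = v1 = -2.00
cos(102deg) = -0.2079, sin(102deg) = 0.9781
v'_2 = v2*cos(theta) - v3*sin(theta) = 4*(-0.2079) - 3*0.9781 = -3.77
v'_3 = v2*sin(theta) + v3*cos(theta) = 4*0.9781 + 3*(-0.2079) = 3.29
v' = -2.00*e1 - 3.77*e2 + 3.29*e3


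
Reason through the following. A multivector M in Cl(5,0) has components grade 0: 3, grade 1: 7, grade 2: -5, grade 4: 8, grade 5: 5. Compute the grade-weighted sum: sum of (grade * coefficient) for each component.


Grade-weighted sum = sum of grade_k * coefficient_k
0*3 = 0
1*7 = 7
2*(-5) = -10
4*8 = 32
5*5 = 25
Total = 0 + 7 + (-10) + 32 + 25 = 54


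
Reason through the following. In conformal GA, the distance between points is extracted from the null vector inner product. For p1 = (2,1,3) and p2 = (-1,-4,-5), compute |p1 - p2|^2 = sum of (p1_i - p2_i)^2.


p1 - p2 = (3, 5, 8)
|p1 - p2|^2 = 3^2 + 5^2 + 8^2
= 9 + 25 + 64
= 98


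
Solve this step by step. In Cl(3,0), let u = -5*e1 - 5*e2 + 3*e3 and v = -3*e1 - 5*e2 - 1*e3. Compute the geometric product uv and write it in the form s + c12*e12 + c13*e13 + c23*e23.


In Cl(3,0): e_i^2 = 1, e_ie_j = -e_je_i for i != j.
Scalar part = u . v = (-5)*(-3) + (-5)*(-5) + 3*(-1)
= 15 + 25 + (-3) = 37
e12 coeff = (-5)*(-5) - (-5)*(-3) = 25 - 15 = 10
e13 coeff = (-5)*(-1) - 3*(-3) = 5 - (-9) = 14
e23 coeff = (-5)*(-1) - 3*(-5) = 5 - (-15) = 20
uv = 37 + 10*e12 + 14*e13 + 20*e23


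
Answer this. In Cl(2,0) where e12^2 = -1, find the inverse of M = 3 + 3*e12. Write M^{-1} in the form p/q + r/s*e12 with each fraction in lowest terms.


M = 3 + 3*e12, where e12^2 = -1.
Since M commutes with its reverse ~M = a - b*e12, M * ~M = a^2 - b^2*e12^2 = a^2 + b^2.
So M^{-1} = ~M / (a^2 + b^2) = (a - b*e12)/(a^2 + b^2).
a^2 + b^2 = 9 + 9 = 18
Scalar part = 3/18 = 1/6
Bivector coeff = -3/18 = -1/6
M^{-1} = 1/6 - 1/6*e12


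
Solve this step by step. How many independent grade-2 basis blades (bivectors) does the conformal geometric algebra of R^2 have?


The conformal model of R^2 uses Cl(3,1) with m = 2 + 2 = 4 generators.
Number of grade-2 blades = C(m, 2) = C(4, 2)
= 4*3/2 = 6


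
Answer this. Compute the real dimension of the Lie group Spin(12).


Spin(n) double-covers SO(n); both have Lie algebra so(n) of dimension n(n-1)/2.
n = 12
n(n-1) = 12 * 11 = 132
dim Spin(12) = 132/2 = 66


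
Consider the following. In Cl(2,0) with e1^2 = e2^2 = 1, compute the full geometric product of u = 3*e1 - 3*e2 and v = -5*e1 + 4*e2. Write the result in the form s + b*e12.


Expand: (3*e1 - 3*e2)(-5*e1 + 4*e2)
= 3*(-5)*e1e1 + 3*4*e1e2 + (-3)*(-5)*e2e1 + (-3)*4*e2e2
Using e1^2 = e2^2 = 1, e2e1 = -e1e2:
Scalar part s = 3*(-5) + (-3)*4 = -15 + (-12) = -27
Bivector part b = 3*4 - (-3)*(-5) = 12 - 15 = -3
uv = -27 - 3*e12


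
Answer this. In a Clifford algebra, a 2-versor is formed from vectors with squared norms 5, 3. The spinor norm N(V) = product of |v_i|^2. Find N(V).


Spinor norm N(V) = |v1|^2 * |v2|^2 * ... * |v2|^2
= 5 * 3
Running product: 5, 15
N(V) = 15


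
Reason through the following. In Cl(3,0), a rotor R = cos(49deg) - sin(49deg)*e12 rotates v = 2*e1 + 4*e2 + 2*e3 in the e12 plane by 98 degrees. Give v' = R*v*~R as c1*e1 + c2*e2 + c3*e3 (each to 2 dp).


Rotor R = cos(49deg) - sin(49deg)*e12
Rotation angle theta = 2 * 49 = 98 degrees in the e12 plane (e1 -> e2).
The component perpendicular to the plane (e3) is invariant: v'_3 = v3 = 2.00
cos(98deg) = -0.1392, sin(98deg) = 0.9903
v'_1 = v1*cos(theta) - v2*sin(theta) = 2*(-0.1392) - 4*0.9903 = -4.24
v'_2 = v1*sin(theta) + v2*cos(theta) = 2*0.9903 + 4*(-0.1392) = 1.42
v' = -4.24*e1 + 1.42*e2 + 2.00*e3


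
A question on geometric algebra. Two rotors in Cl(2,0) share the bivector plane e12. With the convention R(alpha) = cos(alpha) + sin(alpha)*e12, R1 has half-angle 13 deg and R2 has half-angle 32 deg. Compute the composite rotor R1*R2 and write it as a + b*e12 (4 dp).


Same-plane rotors commute and their half-angles add:
R1*R2 = cos(a1 + a2) + sin(a1 + a2)*e12.
a1 + a2 = 13 + 32 = 45 deg
cos(45 deg) = 0.7071
sin(45 deg) = 0.7071
R1*R2 = 0.7071 + 0.7071*e12


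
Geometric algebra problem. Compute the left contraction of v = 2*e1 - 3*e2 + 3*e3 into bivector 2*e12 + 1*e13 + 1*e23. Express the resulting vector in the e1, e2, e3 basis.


Left contraction v _| B = <vB>_1 (grade-1 part of the geometric product vB).
Using e1_|e12 = e2, e2_|e12 = -e1, e1_|e13 = e3, e3_|e13 = -e1, e2_|e23 = e3, e3_|e23 = -e2:
e1 coeff: -v2*b12 - v3*b13 = -(-3)*(2) - (3)*(1) = 3
e2 coeff: v1*b12 - v3*b23 = (2)*(2) - (3)*(1) = 1
e3 coeff: v1*b13 + v2*b23 = (2)*(1) + (-3)*(1) = -1
v _| B = 3*e1 + 1*e2 - 1*e3


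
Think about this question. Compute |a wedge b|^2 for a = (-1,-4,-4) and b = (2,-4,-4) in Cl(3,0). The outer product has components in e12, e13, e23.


a wedge b = (a1*b2 - a2*b1)*e12 + (a1*b3 - a3*b1)*e13 + (a2*b3 - a3*b2)*e23
e12 coeff: (-1)*(-4) - (-4)*2 = 4 - (-8) = 12
e13 coeff: (-1)*(-4) - (-4)*2 = 4 - (-8) = 12
e23 coeff: (-4)*(-4) - (-4)*(-4) = 16 - 16 = 0
|a wedge b|^2 = 12^2 + 12^2 + 0^2
= 144 + 144 + 0
= 288


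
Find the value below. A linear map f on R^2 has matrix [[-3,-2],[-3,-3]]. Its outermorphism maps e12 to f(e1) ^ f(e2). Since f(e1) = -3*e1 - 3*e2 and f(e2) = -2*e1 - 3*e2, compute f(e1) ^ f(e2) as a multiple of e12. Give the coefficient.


The outermorphism of a linear map f sends e1^e2 to f(e1)^f(e2).
f(e1) = -3*e1 - 3*e2
f(e2) = -2*e1 - 3*e2
f(e1) ^ f(e2) = (-3*e1 - 3*e2) ^ (-2*e1 - 3*e2)
= (-3)*(-3)*e12 + (-3)*(-2)*e21
= (9 - 6)*e12
= 3*e12
Coefficient = 3


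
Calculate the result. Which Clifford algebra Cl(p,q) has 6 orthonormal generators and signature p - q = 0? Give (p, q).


We need p + q = 6 and p - q = 0.
Adding: 2p = 6 + 0 = 6, so p = 3.
Then q = 6 - 3 = 3.
(p, q) = (3, 3)


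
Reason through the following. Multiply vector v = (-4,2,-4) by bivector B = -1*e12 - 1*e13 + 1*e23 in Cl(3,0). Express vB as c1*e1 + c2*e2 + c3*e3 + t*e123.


vB has grade-1 (vector) and grade-3 (trivector) parts: vB = (v _| B) + (v ^ B).
Vector part <vB>_1:
  e1: -v2*b12 - v3*b13 = -(2)*(-1) - (-4)*(-1) = -2
  e2: v1*b12 - v3*b23 = (-4)*(-1) - (-4)*(1) = 8
  e3: v1*b13 + v2*b23 = (-4)*(-1) + (2)*(1) = 6
Trivector part <vB>_3:
  e123: v1*b23 - v2*b13 + v3*b12 = (-4)*(1) - (2)*(-1) + (-4)*(-1) = 2
vB = -2*e1 + 8*e2 + 6*e3 + 2*e123


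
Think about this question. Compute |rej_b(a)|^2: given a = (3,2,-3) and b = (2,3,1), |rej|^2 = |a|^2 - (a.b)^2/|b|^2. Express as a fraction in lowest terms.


|a|^2 = 3^2 + 2^2 + (-3)^2 = 22
|b|^2 = 2^2 + 3^2 + 1^2 = 14
a . b = 3*2 + 2*3 + (-3)*1 = 9
(a.b)^2 = 9^2 = 81
|rej|^2 = 22 - 81/14
= (308 - 81)/14
= 227/14
In lowest terms: 227/14


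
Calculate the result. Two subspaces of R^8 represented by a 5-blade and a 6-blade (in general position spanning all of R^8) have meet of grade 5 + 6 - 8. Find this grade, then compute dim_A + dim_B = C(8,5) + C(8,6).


Meet grade = grade(A) + grade(B) - n
= 5 + 6 - 8 = 3
C(8,5) = 56
C(8,6) = 28
dim_A + dim_B = 56 + 28 = 84


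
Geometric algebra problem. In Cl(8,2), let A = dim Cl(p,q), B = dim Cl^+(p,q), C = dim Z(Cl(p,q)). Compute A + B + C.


n = 8 + 2 = 10
Total dim = 2^10 = 1024
Even subalgebra dim = 2^9 = 512
n is even, so center dim = 1
Sum = 1024 + 512 + 1 = 1537


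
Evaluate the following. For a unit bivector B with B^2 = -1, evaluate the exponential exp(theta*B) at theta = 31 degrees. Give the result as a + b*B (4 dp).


For a unit bivector B with B^2 = -1, the exponential series gives
e^(theta*B) = cos(theta) + sin(theta)*B (the GA analogue of Euler's formula).
theta = 31 degrees = 0.541052 rad
cos(31 deg) = 0.8572
sin(31 deg) = 0.5150
exp(theta*B) = 0.8572 + 0.5150*B


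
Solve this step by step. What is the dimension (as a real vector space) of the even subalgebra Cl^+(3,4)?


Even subalgebra dimension = 2^(n-1)
n = 3 + 4 = 7
2^(7 - 1) = 2^6 = 64
Verification: sum of C(7,k) for even k = 1 + 21 + 35 + 7 = 64
Result = 64


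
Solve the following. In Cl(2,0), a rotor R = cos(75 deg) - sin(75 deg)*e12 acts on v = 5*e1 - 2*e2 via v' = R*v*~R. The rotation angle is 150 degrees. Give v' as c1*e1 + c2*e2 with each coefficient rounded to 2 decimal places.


Rotor R = cos(75deg) - sin(75deg)*e12
Rotation angle theta = 2 * 75 = 150 degrees
v' = R*v*~R rotates v by theta.
cos(150deg) = -0.8660, sin(150deg) = 0.5000
v'_1 = 5*cos(150deg) - (-2)*sin(150deg)
= 5*(-0.8660) - (-2)*0.5000
= -3.33
v'_2 = 5*sin(150deg) + (-2)*cos(150deg)
= 5*0.5000 + (-2)*(-0.8660)
= 4.23
v' = -3.33*e1 + 4.23*e2


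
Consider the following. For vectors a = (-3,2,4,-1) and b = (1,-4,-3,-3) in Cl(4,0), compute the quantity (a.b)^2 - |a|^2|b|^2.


a . b = (-3)*1 + 2*(-4) + 4*(-3) + (-1)*(-3)
= -3 + (-8) + (-12) + 3 = -20
|a|^2 = (-3)^2 + 2^2 + 4^2 + (-1)^2 = 30
|b|^2 = 1^2 + (-4)^2 + (-3)^2 + (-3)^2 = 35
(a.b)^2 = (-20)^2 = 400
|a|^2 * |b|^2 = 30 * 35 = 1050
Result = 400 - 1050 = -650


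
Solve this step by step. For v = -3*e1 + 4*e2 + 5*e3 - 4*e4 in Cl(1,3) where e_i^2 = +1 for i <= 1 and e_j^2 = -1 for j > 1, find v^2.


v^2 = sum of c_i^2 * e_i^2
Positive signature terms (e_i^2 = +1): (-3)^2 = 9
Negative signature terms (e_j^2 = -1): 4^2 + 5^2 + (-4)^2 = 57
v^2 = 9 - 57 = -48


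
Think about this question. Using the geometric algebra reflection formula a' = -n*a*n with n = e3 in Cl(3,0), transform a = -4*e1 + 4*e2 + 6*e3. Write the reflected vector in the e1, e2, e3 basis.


Reflection formula: a' = -n*a*n, with n = e3 (unit vector, n^2 = 1).
For reflection through hyperplane perp to e3:
The component along e3 flips sign, others stay.
a = (-4, 4, 6)
a' = (-4, 4, -6)
a' = -4*e1 + 4*e2 - 6*e3


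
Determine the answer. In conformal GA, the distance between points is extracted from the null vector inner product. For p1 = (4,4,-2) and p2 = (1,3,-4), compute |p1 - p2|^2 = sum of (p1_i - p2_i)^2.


p1 - p2 = (3, 1, 2)
|p1 - p2|^2 = 3^2 + 1^2 + 2^2
= 9 + 1 + 4
= 14


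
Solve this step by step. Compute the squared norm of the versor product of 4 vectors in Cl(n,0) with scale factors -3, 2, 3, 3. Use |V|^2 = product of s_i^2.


Each vector v_i has |v_i|^2 = s_i^2
Squared scales: (-3)^2 = 9, 2^2 = 4, 3^2 = 9, 3^2 = 9
|V|^2 = 9 * 4 * 9 * 9
= 2916


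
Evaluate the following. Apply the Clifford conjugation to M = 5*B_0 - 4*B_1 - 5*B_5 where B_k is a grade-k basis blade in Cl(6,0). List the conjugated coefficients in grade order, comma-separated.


Clifford conjugate sign for grade k: (-1)^(k(k+1)/2)
Grade 0: (-1)^(0*1/2) = (-1)^0 = 1, coeff 5 -> 5
Grade 1: (-1)^(1*2/2) = (-1)^1 = -1, coeff -4 -> 4
Grade 5: (-1)^(5*6/2) = (-1)^15 = -1, coeff -5 -> 5
Conjugated coefficients: 5, 4, 5


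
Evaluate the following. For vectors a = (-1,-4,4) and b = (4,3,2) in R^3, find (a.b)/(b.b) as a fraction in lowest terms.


Projection coefficient = (a . b) / (b . b)
a . b = (-1)*4 + (-4)*3 + 4*2
= -4 + (-12) + 8 = -8
b . b = 4^2 + 3^2 + 2^2
= 16 + 9 + 4 = 29
Coefficient = -8/29
In lowest terms: -8/29


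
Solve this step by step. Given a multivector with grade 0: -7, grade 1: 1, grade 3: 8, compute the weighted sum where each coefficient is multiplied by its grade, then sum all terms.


Grade-weighted sum = sum of grade_k * coefficient_k
0*(-7) = 0
1*1 = 1
3*8 = 24
Total = 0 + 1 + 24 = 25


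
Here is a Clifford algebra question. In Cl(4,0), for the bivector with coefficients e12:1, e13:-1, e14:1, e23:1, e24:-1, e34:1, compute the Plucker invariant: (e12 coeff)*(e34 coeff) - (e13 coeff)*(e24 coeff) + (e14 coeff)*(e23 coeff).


Plucker relation: af - be + cd
a*f = 1*1 = 1
b*e = (-1)*(-1) = 1
c*d = 1*1 = 1
af - be + cd = 1 - 1 + 1
= 1


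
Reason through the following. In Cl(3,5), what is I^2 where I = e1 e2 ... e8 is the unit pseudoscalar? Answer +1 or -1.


The pseudoscalar I = e1...e_n (product of all n generators) of Cl(p,q) satisfies I^2 = (-1)^(q + n(n-1)/2).
p = 3, q = 5, n = p + q = 8
n(n-1)/2 = 8 * 7 / 2 = 28
Exponent = q + n(n-1)/2 = 5 + 28 = 33
I^2 = (-1)^33 = -1


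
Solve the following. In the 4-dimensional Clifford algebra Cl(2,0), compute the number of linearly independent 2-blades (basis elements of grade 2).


Number of grade-k basis blades in Cl(p,q) with n = p + q is C(n, k).
n = 2 + 0 = 2
C(2, 2) = 2! / (2! * 0!)
= 2 / (2 * 1)
= 1


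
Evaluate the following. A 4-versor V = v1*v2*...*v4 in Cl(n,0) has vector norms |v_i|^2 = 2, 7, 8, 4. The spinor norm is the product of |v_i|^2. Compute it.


Spinor norm N(V) = |v1|^2 * |v2|^2 * ... * |v4|^2
= 2 * 7 * 8 * 4
Running product: 2, 14, 112, 448
N(V) = 448


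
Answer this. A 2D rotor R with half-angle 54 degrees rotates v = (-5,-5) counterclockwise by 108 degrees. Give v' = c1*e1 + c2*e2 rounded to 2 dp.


Rotor R = cos(54deg) - sin(54deg)*e12
Rotation angle theta = 2 * 54 = 108 degrees
v' = R*v*~R rotates v by theta.
cos(108deg) = -0.3090, sin(108deg) = 0.9511
v'_1 = -5*cos(108deg) - (-5)*sin(108deg)
= -5*(-0.3090) - (-5)*0.9511
= 6.30
v'_2 = -5*sin(108deg) + (-5)*cos(108deg)
= -5*0.9511 + (-5)*(-0.3090)
= -3.21
v' = 6.30*e1 - 3.21*e2


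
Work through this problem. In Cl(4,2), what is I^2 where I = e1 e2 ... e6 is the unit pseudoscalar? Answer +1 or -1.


The pseudoscalar I = e1...e_n (product of all n generators) of Cl(p,q) satisfies I^2 = (-1)^(q + n(n-1)/2).
p = 4, q = 2, n = p + q = 6
n(n-1)/2 = 6 * 5 / 2 = 15
Exponent = q + n(n-1)/2 = 2 + 15 = 17
I^2 = (-1)^17 = -1
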